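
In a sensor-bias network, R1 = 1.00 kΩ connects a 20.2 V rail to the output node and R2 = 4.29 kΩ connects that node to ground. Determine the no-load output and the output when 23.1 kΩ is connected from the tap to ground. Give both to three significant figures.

Open-circuit: V = 20.2 × 4.29/(1.00 + 4.29) = 16.4 V.
With the load, R2 becomes R2‖R_L = 3.618 kΩ, so V = 20.2 × 3.618/4.618 = 15.8 V.

Unloaded: 16.4 V; loaded: 15.8 V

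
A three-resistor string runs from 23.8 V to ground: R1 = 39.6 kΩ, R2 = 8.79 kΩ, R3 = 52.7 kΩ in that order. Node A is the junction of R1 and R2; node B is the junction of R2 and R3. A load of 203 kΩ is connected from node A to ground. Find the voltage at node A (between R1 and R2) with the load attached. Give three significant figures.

V ≈ 12.9 V

Below node A the series string R2+R3 = 61.49 kΩ sits in parallel with the 203 kΩ load: 47.19 kΩ.
V_A = 23.8 × 47.19/(39.6 + 47.19) = 12.9 V.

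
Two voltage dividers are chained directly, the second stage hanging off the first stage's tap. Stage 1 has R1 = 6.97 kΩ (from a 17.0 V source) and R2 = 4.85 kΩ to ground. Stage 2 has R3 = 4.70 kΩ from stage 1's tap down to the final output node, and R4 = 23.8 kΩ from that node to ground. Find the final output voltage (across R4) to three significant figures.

V_out ≈ 5.29 V

Stage 2 presents R3+R4 = 28.50 kΩ as a load on stage 1's tap.
Stage 1's lower leg becomes R2‖(R3+R4) = 4.145 kΩ, so V_mid = 17.0 × 4.145/11.11 = 6.339 V.
Stage 2 is itself unloaded: V_out = V_mid × R4/(R3+R4) = 6.339 × 23.8/28.50 = 5.29 V.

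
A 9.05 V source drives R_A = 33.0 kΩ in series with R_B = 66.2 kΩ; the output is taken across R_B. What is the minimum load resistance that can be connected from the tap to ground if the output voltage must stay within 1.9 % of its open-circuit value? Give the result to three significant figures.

R_L(min) ≈ 1.14 MΩ

Output resistance R_th = R_A‖R_B = (33.0 × 66.2)/99.20 = 22.02 kΩ.
The fractional drop is R_th/(R_th + R_L); requiring this ≤ 0.0190 gives R_L ≥ R_th(1/0.0190 − 1) = 22.02 × 51.63 = 1.14 MΩ.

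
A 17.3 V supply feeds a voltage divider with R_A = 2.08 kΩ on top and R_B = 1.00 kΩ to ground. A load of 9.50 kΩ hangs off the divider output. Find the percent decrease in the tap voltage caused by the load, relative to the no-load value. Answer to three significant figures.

The divider's output (Thévenin) resistance is R_A‖R_B = 0.6753 kΩ.
Fractional drop under load = R_th/(R_th + R_L) = 0.6753 / (0.6753 + 9.50) = 0.06637.
So the output falls by 6.64 %.

6.64 %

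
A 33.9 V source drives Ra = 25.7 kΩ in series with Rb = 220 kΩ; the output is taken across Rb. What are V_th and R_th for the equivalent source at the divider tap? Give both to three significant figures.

V_th is the open-circuit tap voltage: 33.9 × 220/(25.7 + 220) = 30.4 V.
With the supply zeroed, Ra and Rb appear in parallel from the tap: R_th = Ra‖Rb = (25.7 × 220)/245.7 = 23.0 kΩ.

V_th = 30.4 V, R_th = 23.0 kΩ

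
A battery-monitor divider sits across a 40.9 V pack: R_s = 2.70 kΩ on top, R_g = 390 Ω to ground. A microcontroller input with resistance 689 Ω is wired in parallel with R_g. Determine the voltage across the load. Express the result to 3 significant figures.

The load sits in parallel with R_g: R_g‖R_L = (390 × 689) / (390 + 689) = 249.0 Ω.
V_out = 40.9 × 249.0 / (2700 + 249.0) = 40.9 × 249.0/2949 = 3.45 V.

V_out ≈ 3.45 V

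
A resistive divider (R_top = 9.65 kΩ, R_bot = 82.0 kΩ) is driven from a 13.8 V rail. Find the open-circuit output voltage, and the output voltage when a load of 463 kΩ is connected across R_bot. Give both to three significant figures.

Open-circuit: V = 13.8 × 82.0/(9.65 + 82.0) = 12.3 V.
With the load, R_bot becomes R_bot‖R_L = 69.66 kΩ, so V = 13.8 × 69.66/79.31 = 12.1 V.

Unloaded: 12.3 V; loaded: 12.1 V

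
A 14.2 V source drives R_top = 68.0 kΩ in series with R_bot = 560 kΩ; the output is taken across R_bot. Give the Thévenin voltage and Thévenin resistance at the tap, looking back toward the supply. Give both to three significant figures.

V_th = 12.7 V, R_th = 60.6 kΩ

V_th is the open-circuit tap voltage: 14.2 × 560/(68.0 + 560) = 12.7 V.
With the supply zeroed, R_top and R_bot appear in parallel from the tap: R_th = R_top‖R_bot = (68.0 × 560)/628.0 = 60.6 kΩ.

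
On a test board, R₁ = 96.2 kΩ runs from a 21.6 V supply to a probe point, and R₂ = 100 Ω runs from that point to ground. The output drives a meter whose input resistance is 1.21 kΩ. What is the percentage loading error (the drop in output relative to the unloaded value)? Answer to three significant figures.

7.63 %

The divider's output (Thévenin) resistance is R₁‖R₂ = 99.90 Ω.
Fractional drop under load = R_th/(R_th + R_L) = 99.90 / (99.90 + 1210) = 0.07626.
So the output falls by 7.63 %.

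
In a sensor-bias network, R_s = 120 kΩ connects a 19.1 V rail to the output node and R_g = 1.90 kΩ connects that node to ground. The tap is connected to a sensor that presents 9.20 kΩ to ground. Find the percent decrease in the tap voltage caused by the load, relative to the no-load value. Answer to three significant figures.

16.9 %

The divider's output (Thévenin) resistance is R_s‖R_g = 1.870 kΩ.
Fractional drop under load = R_th/(R_th + R_L) = 1.870 / (1.870 + 9.20) = 0.1690.
So the output falls by 16.9 %.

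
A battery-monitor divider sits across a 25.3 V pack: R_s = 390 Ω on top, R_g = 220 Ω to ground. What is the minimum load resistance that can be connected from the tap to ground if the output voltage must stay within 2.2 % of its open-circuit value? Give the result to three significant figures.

R_L(min) ≈ 6.25 kΩ

Output resistance R_th = R_s‖R_g = (390 × 220)/610.0 = 140.7 Ω.
The fractional drop is R_th/(R_th + R_L); requiring this ≤ 0.0220 gives R_L ≥ R_th(1/0.0220 − 1) = 140.7 × 44.45 = 6.25 kΩ.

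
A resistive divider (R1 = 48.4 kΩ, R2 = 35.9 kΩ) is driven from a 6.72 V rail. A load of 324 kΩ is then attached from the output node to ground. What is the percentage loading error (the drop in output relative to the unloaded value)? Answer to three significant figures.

5.98 %

The divider's output (Thévenin) resistance is R1‖R2 = 20.61 kΩ.
Fractional drop under load = R_th/(R_th + R_L) = 20.61 / (20.61 + 324) = 0.05981.
So the output falls by 5.98 %.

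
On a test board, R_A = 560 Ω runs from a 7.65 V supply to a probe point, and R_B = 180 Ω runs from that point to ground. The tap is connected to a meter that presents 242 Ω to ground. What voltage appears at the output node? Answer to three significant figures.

V_out ≈ 1.19 V

The load sits in parallel with R_B: R_B‖R_L = (180 × 242) / (180 + 242) = 103.2 Ω.
V_out = 7.65 × 103.2 / (560 + 103.2) = 7.65 × 103.2/663.2 = 1.19 V.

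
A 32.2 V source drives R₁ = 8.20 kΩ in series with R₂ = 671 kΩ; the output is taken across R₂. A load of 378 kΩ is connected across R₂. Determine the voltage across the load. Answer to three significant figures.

V_out ≈ 31.1 V

The load sits in parallel with R₂: R₂‖R_L = (671 × 378) / (671 + 378) = 241.8 kΩ.
V_out = 32.2 × 241.8 / (8.20 + 241.8) = 32.2 × 241.8/250.0 = 31.1 V.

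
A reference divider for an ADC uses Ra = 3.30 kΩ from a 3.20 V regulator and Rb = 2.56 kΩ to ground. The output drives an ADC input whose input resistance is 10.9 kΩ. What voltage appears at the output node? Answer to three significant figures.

The load sits in parallel with Rb: Rb‖R_L = (2.56 × 10.9) / (2.56 + 10.9) = 2.073 kΩ.
V_out = 3.20 × 2.073 / (3.30 + 2.073) = 3.20 × 2.073/5.373 = 1.23 V.
(Unloaded it would have been 1.40 V.)

V_out ≈ 1.23 V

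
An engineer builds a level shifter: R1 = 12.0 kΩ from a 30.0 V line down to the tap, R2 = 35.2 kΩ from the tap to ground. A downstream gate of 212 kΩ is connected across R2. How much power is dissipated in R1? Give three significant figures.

Total resistance from the source is R1 + (R2‖R_L) = 42.19 kΩ, so I = 30.0/42.19 kΩ = 0.7111 mA.
P = I²·R1 = (0.7111 mA)² × 12.0 kΩ = 6.07 mW.

P ≈ 6.07 mW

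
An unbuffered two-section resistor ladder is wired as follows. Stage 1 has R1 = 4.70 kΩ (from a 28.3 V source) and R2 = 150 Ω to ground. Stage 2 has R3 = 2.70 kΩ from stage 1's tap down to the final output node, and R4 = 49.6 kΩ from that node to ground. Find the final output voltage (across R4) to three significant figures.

V_out ≈ 0.828 V

Stage 2 presents R3+R4 = 52300 Ω as a load on stage 1's tap.
Stage 1's lower leg becomes R2‖(R3+R4) = 149.6 Ω, so V_mid = 28.3 × 149.6/4850 = 0.8728 V.
Stage 2 is itself unloaded: V_out = V_mid × R4/(R3+R4) = 0.8728 × 49600/52300 = 0.828 V.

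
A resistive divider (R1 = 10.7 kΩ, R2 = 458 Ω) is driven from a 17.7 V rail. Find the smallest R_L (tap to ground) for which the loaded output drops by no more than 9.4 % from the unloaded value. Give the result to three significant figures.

R_L(min) ≈ 4.23 kΩ

Output resistance R_th = R1‖R2 = (10700 × 458)/11160 = 439.2 Ω.
The fractional drop is R_th/(R_th + R_L); requiring this ≤ 0.0940 gives R_L ≥ R_th(1/0.0940 − 1) = 439.2 × 9.638 = 4.23 kΩ.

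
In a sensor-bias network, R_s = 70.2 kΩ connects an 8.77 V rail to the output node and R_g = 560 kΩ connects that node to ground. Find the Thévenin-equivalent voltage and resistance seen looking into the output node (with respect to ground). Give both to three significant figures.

V_th = 7.79 V, R_th = 62.4 kΩ

V_th is the open-circuit tap voltage: 8.77 × 560/(70.2 + 560) = 7.79 V.
With the supply zeroed, R_s and R_g appear in parallel from the tap: R_th = R_s‖R_g = (70.2 × 560)/630.2 = 62.4 kΩ.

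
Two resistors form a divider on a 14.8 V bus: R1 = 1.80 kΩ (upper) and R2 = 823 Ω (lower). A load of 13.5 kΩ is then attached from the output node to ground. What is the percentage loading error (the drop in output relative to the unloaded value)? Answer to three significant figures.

The divider's output (Thévenin) resistance is R1‖R2 = 564.8 Ω.
Fractional drop under load = R_th/(R_th + R_L) = 564.8 / (564.8 + 13500) = 0.04016.
So the output falls by 4.02 %.

4.02 %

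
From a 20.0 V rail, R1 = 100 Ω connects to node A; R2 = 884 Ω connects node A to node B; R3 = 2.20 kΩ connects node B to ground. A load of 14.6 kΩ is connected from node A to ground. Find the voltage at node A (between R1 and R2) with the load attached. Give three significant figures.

V ≈ 19.2 V

Below node A the series string R2+R3 = 3084 Ω sits in parallel with the 14600 Ω load: 2546 Ω.
V_A = 20.0 × 2546/(100 + 2546) = 19.2 V.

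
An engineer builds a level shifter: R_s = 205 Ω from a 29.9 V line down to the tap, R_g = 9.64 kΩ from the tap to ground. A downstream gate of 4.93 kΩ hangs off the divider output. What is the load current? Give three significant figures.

I_L ≈ 5.71 mA

R_g‖R_L = 3262 Ω; V_out = 29.9 × 3262/3467 = 28.13 V.
I_L = V_out / R_L = 28.13 / 4.93 kΩ = 5.71 mA.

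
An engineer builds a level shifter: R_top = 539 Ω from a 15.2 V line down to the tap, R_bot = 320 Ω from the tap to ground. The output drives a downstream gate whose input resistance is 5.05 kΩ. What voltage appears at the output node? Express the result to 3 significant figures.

The load sits in parallel with R_bot: R_bot‖R_L = (320 × 5050) / (320 + 5050) = 300.9 Ω.
V_out = 15.2 × 300.9 / (539 + 300.9) = 15.2 × 300.9/839.9 = 5.45 V.
(Unloaded it would have been 5.66 V.)

V_out ≈ 5.45 V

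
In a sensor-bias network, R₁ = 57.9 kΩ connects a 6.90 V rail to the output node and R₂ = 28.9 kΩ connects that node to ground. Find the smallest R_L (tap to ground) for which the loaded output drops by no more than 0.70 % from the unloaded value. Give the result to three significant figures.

R_L(min) ≈ 2.73 MΩ

Output resistance R_th = R₁‖R₂ = (57.9 × 28.9)/86.80 = 19.28 kΩ.
The fractional drop is R_th/(R_th + R_L); requiring this ≤ 0.00700 gives R_L ≥ R_th(1/0.00700 − 1) = 19.28 × 141.9 = 2.73 MΩ.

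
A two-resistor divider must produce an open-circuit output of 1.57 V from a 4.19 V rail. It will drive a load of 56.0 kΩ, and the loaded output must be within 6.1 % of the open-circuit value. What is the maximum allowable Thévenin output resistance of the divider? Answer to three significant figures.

Loading drop = R_th/(R_th + R_L) ≤ 0.0610, so R_th ≤ R_L · ε/(1−ε) = 56.0 kΩ × 0.0610/0.9390 = 3.64 kΩ.

R_th ≤ 3.64 kΩ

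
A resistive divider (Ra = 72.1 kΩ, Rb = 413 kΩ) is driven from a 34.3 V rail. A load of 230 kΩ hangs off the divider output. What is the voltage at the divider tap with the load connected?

The load sits in parallel with Rb: Rb‖R_L = (413 × 230) / (413 + 230) = 147.7 kΩ.
V_out = 34.3 × 147.7 / (72.1 + 147.7) = 34.3 × 147.7/219.8 = 23.1 V.

V_out ≈ 23.1 V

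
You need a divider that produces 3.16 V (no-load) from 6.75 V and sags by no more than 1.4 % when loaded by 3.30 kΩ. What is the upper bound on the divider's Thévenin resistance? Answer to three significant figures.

R_th ≤ 46.9 Ω

Loading drop = R_th/(R_th + R_L) ≤ 0.0140, so R_th ≤ R_L · ε/(1−ε) = 3.30 kΩ × 0.0140/0.9860 = 46.9 Ω.
(Any R1, R2 with R2/(R1+R2) = 0.468 and R1‖R2 ≤ 46.9 Ω will meet the spec.)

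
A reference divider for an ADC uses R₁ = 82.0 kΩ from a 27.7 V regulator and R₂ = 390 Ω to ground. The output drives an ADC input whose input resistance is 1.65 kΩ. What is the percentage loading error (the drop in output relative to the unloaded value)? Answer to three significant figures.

19.0 %

Unloaded V = 27.7 × 390/82390 = 0.1311 V.
Loaded: R₂‖R_L = 315.4 Ω, giving V = 27.7 × 315.4/82320 = 0.1061 V.
Drop = (0.1311 − 0.1061) / 0.1311 = 19.0 %.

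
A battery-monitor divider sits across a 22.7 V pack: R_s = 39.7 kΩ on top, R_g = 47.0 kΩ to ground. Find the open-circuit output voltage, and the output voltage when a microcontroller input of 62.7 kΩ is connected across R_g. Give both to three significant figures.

Unloaded: 12.3 V; loaded: 9.16 V

Open-circuit: V = 22.7 × 47.0/(39.7 + 47.0) = 12.3 V.
With the load, R_g becomes R_g‖R_L = 26.86 kΩ, so V = 22.7 × 26.86/66.56 = 9.16 V.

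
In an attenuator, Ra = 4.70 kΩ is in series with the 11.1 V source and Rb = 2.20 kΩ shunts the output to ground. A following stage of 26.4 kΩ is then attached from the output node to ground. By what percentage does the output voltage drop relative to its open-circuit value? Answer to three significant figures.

The divider's output (Thévenin) resistance is Ra‖Rb = 1.499 kΩ.
Fractional drop under load = R_th/(R_th + R_L) = 1.499 / (1.499 + 26.4) = 0.05371.
So the output falls by 5.37 %.

5.37 %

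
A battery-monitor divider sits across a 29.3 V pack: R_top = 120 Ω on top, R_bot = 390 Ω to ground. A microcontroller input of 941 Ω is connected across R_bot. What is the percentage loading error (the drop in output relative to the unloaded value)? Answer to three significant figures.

The divider's output (Thévenin) resistance is R_top‖R_bot = 91.76 Ω.
Fractional drop under load = R_th/(R_th + R_L) = 91.76 / (91.76 + 941) = 0.08885.
So the output falls by 8.89 %.

8.89 %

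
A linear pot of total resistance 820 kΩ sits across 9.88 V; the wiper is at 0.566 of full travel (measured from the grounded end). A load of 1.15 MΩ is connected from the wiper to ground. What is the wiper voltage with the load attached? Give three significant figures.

V ≈ 4.76 V

The wiper splits the pot into (1−α)R = 355.9 kΩ above and αR = 464.1 kΩ below.
Lower section ‖ load = 330.7 kΩ.
V_wiper = 9.88 × 330.7/(355.9 + 330.7) = 4.76 V.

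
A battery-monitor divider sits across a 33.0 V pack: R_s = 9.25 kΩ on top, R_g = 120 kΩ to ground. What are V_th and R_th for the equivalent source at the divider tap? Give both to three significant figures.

V_th = 30.6 V, R_th = 8.59 kΩ

V_th is the open-circuit tap voltage: 33.0 × 120/(9.25 + 120) = 30.6 V.
With the supply zeroed, R_s and R_g appear in parallel from the tap: R_th = R_s‖R_g = (9.25 × 120)/129.2 = 8.59 kΩ.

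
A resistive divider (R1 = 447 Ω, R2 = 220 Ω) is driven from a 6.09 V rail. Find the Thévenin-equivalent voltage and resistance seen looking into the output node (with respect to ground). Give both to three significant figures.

V_th = 2.01 V, R_th = 147 Ω

V_th is the open-circuit tap voltage: 6.09 × 220/(447 + 220) = 2.01 V.
With the supply zeroed, R1 and R2 appear in parallel from the tap: R_th = R1‖R2 = (447 × 220)/667.0 = 147 Ω.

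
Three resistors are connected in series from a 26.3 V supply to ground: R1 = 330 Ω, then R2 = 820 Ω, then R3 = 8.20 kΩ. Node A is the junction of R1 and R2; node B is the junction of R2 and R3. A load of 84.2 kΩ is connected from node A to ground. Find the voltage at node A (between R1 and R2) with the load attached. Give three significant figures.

V ≈ 25.3 V

Below node A the series string R2+R3 = 9020 Ω sits in parallel with the 84200 Ω load: 8147 Ω.
V_A = 26.3 × 8147/(330 + 8147) = 25.3 V.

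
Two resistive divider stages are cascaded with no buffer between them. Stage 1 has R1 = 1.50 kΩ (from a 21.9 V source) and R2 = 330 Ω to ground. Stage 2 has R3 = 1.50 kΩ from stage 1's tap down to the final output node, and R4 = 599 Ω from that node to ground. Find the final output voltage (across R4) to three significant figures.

V_out ≈ 0.998 V

Stage 2 presents R3+R4 = 2099 Ω as a load on stage 1's tap.
Stage 1's lower leg becomes R2‖(R3+R4) = 285.2 Ω, so V_mid = 21.9 × 285.2/1785 = 3.498 V.
Stage 2 is itself unloaded: V_out = V_mid × R4/(R3+R4) = 3.498 × 599/2099 = 0.998 V.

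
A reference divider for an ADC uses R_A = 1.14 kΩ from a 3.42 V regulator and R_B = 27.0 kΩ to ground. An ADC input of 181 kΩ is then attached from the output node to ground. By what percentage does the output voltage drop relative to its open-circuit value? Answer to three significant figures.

0.601 %

The divider's output (Thévenin) resistance is R_A‖R_B = 1.094 kΩ.
Fractional drop under load = R_th/(R_th + R_L) = 1.094 / (1.094 + 181) = 0.006007.
So the output falls by 0.601 %.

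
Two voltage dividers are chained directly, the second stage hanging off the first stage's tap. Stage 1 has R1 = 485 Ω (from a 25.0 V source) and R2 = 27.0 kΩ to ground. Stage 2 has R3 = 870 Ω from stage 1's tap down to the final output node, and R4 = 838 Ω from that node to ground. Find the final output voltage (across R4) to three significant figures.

V_out ≈ 9.42 V

Stage 2 presents R3+R4 = 1708 Ω as a load on stage 1's tap.
Stage 1's lower leg becomes R2‖(R3+R4) = 1606 Ω, so V_mid = 25.0 × 1606/2091 = 19.20 V.
Stage 2 is itself unloaded: V_out = V_mid × R4/(R3+R4) = 19.20 × 838/1708 = 9.42 V.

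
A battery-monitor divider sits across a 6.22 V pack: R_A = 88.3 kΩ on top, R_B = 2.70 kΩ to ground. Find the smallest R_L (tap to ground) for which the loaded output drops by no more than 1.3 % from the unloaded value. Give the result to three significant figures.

R_L(min) ≈ 199 kΩ

Output resistance R_th = R_A‖R_B = (88.3 × 2.70)/91.00 = 2.620 kΩ.
The fractional drop is R_th/(R_th + R_L); requiring this ≤ 0.0130 gives R_L ≥ R_th(1/0.0130 − 1) = 2.620 × 75.92 = 199 kΩ.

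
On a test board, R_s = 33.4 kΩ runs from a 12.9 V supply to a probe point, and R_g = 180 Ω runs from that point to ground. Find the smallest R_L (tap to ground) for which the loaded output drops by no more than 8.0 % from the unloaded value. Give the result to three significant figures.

Output resistance R_th = R_s‖R_g = (33400 × 180)/33580 = 179.0 Ω.
The fractional drop is R_th/(R_th + R_L); requiring this ≤ 0.0800 gives R_L ≥ R_th(1/0.0800 − 1) = 179.0 × 11.50 = 2.06 kΩ.

R_L(min) ≈ 2.06 kΩ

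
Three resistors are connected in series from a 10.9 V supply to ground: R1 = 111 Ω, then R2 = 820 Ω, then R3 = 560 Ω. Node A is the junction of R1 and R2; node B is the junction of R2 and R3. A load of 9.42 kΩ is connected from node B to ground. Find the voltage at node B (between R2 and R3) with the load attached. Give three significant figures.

V ≈ 3.95 V

At node B, R3 is in parallel with the load: R3‖R_L = 528.6 Ω.
Below node A the resistance is R2 + (R3‖R_L) = 1349 Ω, so V_A = 10.9 × 1349/1460 = 10.07 V.
Then V_B = V_A × (R3‖R_L)/(R2 + R3‖R_L) = 10.07 × 528.6/1349 = 3.95 V.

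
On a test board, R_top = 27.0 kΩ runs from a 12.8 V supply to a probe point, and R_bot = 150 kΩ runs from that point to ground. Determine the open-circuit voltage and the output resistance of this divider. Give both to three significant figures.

V_th = 10.8 V, R_th = 22.9 kΩ

V_th is the open-circuit tap voltage: 12.8 × 150/(27.0 + 150) = 10.8 V.
With the supply zeroed, R_top and R_bot appear in parallel from the tap: R_th = R_top‖R_bot = (27.0 × 150)/177.0 = 22.9 kΩ.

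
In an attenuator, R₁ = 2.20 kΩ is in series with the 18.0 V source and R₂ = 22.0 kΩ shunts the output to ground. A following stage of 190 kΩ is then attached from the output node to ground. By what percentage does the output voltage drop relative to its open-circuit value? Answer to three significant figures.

1.04 %

The divider's output (Thévenin) resistance is R₁‖R₂ = 2.000 kΩ.
Fractional drop under load = R_th/(R_th + R_L) = 2.000 / (2.000 + 190) = 0.01042.
So the output falls by 1.04 %.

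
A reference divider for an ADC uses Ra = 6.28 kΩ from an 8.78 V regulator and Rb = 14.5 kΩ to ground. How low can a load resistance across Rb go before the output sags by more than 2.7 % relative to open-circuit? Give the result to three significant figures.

Output resistance R_th = Ra‖Rb = (6.28 × 14.5)/20.78 = 4.382 kΩ.
The fractional drop is R_th/(R_th + R_L); requiring this ≤ 0.0270 gives R_L ≥ R_th(1/0.0270 − 1) = 4.382 × 36.04 = 158 kΩ.

R_L(min) ≈ 158 kΩ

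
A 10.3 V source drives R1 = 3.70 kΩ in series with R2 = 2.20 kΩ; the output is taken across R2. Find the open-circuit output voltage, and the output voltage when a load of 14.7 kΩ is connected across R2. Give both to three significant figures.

Open-circuit: V = 10.3 × 2.20/(3.70 + 2.20) = 3.84 V.
With the load, R2 becomes R2‖R_L = 1.914 kΩ, so V = 10.3 × 1.914/5.614 = 3.51 V.

Unloaded: 3.84 V; loaded: 3.51 V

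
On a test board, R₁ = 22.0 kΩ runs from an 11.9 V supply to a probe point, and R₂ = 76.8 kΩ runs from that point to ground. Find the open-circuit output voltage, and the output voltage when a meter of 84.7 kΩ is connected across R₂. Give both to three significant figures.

Unloaded: 9.25 V; loaded: 7.70 V

Open-circuit: V = 11.9 × 76.8/(22.0 + 76.8) = 9.25 V.
With the load, R₂ becomes R₂‖R_L = 40.28 kΩ, so V = 11.9 × 40.28/62.28 = 7.70 V.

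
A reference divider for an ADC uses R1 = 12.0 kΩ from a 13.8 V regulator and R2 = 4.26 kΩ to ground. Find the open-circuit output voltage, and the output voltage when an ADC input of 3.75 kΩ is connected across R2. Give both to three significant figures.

Unloaded: 3.62 V; loaded: 1.97 V

Open-circuit: V = 13.8 × 4.26/(12.0 + 4.26) = 3.62 V.
With the load, R2 becomes R2‖R_L = 1.994 kΩ, so V = 13.8 × 1.994/13.99 = 1.97 V.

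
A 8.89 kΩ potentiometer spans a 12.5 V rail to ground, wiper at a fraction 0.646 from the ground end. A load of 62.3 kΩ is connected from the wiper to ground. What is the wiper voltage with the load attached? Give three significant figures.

V ≈ 7.82 V

The wiper splits the pot into (1−α)R = 3.147 kΩ above and αR = 5.743 kΩ below.
Lower section ‖ load = 5.258 kΩ.
V_wiper = 12.5 × 5.258/(3.147 + 5.258) = 7.82 V.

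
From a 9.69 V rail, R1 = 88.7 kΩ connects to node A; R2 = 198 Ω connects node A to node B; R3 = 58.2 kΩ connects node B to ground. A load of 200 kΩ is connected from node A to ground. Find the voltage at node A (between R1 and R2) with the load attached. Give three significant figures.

Below node A the series string R2+R3 = 58400 Ω sits in parallel with the 200000 Ω load: 45200 Ω.
V_A = 9.69 × 45200/(88700 + 45200) = 3.27 V.

V ≈ 3.27 V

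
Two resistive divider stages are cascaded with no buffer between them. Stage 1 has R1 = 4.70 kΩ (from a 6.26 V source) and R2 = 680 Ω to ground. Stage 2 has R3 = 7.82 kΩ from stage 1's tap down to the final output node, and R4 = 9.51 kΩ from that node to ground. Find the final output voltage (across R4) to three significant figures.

V_out ≈ 0.420 V

Stage 2 presents R3+R4 = 17330 Ω as a load on stage 1's tap.
Stage 1's lower leg becomes R2‖(R3+R4) = 654.3 Ω, so V_mid = 6.26 × 654.3/5354 = 0.7650 V.
Stage 2 is itself unloaded: V_out = V_mid × R4/(R3+R4) = 0.7650 × 9510/17330 = 0.420 V.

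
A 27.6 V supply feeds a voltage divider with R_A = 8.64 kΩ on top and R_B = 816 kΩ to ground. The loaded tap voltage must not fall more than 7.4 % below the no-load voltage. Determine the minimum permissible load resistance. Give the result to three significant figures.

Output resistance R_th = R_A‖R_B = (8.64 × 816)/824.6 = 8.549 kΩ.
The fractional drop is R_th/(R_th + R_L); requiring this ≤ 0.0740 gives R_L ≥ R_th(1/0.0740 − 1) = 8.549 × 12.51 = 107 kΩ.

R_L(min) ≈ 107 kΩ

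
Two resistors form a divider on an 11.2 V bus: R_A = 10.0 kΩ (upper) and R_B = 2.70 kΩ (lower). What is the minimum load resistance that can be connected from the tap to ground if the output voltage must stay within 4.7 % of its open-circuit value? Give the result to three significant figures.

R_L(min) ≈ 43.1 kΩ

Output resistance R_th = R_A‖R_B = (10.0 × 2.70)/12.70 = 2.126 kΩ.
The fractional drop is R_th/(R_th + R_L); requiring this ≤ 0.0470 gives R_L ≥ R_th(1/0.0470 − 1) = 2.126 × 20.28 = 43.1 kΩ.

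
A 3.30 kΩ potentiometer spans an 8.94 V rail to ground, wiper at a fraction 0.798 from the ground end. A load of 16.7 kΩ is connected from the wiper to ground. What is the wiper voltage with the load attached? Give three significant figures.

The wiper splits the pot into (1−α)R = 666.6 Ω above and αR = 2633 Ω below.
Lower section ‖ load = 2275 Ω.
V_wiper = 8.94 × 2275/(666.6 + 2275) = 6.91 V.

V ≈ 6.91 V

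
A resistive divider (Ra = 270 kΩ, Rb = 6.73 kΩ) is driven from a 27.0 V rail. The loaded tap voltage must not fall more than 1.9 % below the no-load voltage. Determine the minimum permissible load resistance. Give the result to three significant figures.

R_L(min) ≈ 339 kΩ

Output resistance R_th = Ra‖Rb = (270 × 6.73)/276.7 = 6.566 kΩ.
The fractional drop is R_th/(R_th + R_L); requiring this ≤ 0.0190 gives R_L ≥ R_th(1/0.0190 − 1) = 6.566 × 51.63 = 339 kΩ.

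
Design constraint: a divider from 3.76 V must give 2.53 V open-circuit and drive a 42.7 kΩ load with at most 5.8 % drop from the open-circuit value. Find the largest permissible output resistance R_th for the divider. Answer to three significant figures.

R_th ≤ 2.63 kΩ

Loading drop = R_th/(R_th + R_L) ≤ 0.0580, so R_th ≤ R_L · ε/(1−ε) = 42.7 kΩ × 0.0580/0.9420 = 2.63 kΩ.
(Any R1, R2 with R2/(R1+R2) = 0.673 and R1‖R2 ≤ 2.63 kΩ will meet the spec.)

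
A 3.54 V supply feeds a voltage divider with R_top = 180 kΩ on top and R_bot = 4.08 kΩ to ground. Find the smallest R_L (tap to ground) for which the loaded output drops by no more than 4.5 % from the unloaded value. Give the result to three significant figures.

Output resistance R_th = R_top‖R_bot = (180 × 4.08)/184.1 = 3.990 kΩ.
The fractional drop is R_th/(R_th + R_L); requiring this ≤ 0.0450 gives R_L ≥ R_th(1/0.0450 − 1) = 3.990 × 21.22 = 84.7 kΩ.

R_L(min) ≈ 84.7 kΩ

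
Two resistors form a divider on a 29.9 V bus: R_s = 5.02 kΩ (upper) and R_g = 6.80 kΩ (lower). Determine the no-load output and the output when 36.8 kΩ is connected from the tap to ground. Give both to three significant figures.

Open-circuit: V = 29.9 × 6.80/(5.02 + 6.80) = 17.2 V.
With the load, R_g becomes R_g‖R_L = 5.739 kΩ, so V = 29.9 × 5.739/10.76 = 15.9 V.

Unloaded: 17.2 V; loaded: 15.9 V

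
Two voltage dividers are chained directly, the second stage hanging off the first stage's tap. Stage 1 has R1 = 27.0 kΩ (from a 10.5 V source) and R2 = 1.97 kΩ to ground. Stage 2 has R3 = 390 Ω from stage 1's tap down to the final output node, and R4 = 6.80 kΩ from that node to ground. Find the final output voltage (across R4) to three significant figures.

V_out ≈ 0.538 V

Stage 2 presents R3+R4 = 7190 Ω as a load on stage 1's tap.
Stage 1's lower leg becomes R2‖(R3+R4) = 1546 Ω, so V_mid = 10.5 × 1546/28550 = 0.5688 V.
Stage 2 is itself unloaded: V_out = V_mid × R4/(R3+R4) = 0.5688 × 6800/7190 = 0.538 V.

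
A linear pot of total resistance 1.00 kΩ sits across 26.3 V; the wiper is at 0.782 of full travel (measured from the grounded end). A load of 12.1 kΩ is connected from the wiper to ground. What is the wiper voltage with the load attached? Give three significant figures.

V ≈ 20.3 V

The wiper splits the pot into (1−α)R = 218.0 Ω above and αR = 782.0 Ω below.
Lower section ‖ load = 734.5 Ω.
V_wiper = 26.3 × 734.5/(218.0 + 734.5) = 20.3 V.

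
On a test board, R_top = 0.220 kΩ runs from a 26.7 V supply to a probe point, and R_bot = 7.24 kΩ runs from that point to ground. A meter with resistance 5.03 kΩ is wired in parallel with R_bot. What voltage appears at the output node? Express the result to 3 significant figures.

The load sits in parallel with R_bot: R_bot‖R_L = (7240 × 5030) / (7240 + 5030) = 2968 Ω.
V_out = 26.7 × 2968 / (220 + 2968) = 26.7 × 2968/3188 = 24.9 V.
(Unloaded it would have been 25.9 V.)

V_out ≈ 24.9 V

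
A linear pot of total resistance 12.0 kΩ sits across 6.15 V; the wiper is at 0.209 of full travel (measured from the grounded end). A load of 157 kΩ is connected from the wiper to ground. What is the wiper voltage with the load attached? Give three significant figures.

The wiper splits the pot into (1−α)R = 9.492 kΩ above and αR = 2.508 kΩ below.
Lower section ‖ load = 2.469 kΩ.
V_wiper = 6.15 × 2.469/(9.492 + 2.469) = 1.27 V.

V ≈ 1.27 V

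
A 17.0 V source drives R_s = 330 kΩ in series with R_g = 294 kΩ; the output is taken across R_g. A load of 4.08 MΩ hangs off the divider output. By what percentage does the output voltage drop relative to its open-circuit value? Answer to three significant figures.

3.67 %

The divider's output (Thévenin) resistance is R_s‖R_g = 155.5 kΩ.
Fractional drop under load = R_th/(R_th + R_L) = 155.5 / (155.5 + 4080) = 0.03671.
So the output falls by 3.67 %.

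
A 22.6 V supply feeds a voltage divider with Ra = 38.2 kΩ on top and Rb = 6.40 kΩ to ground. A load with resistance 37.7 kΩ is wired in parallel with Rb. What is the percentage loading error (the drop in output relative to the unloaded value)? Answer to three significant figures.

Unloaded V = 22.6 × 6.40/44.60 = 3.2430 V.
Loaded: Rb‖R_L = 5.471 kΩ, giving V = 22.6 × 5.471/43.67 = 2.8314 V.
Drop = (3.2430 − 2.8314) / 3.2430 = 12.7 %.

12.7 %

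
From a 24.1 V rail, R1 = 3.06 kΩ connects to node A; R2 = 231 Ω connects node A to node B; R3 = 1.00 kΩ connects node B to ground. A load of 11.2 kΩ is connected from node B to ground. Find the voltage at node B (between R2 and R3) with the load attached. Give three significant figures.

At node B, R3 is in parallel with the load: R3‖R_L = 918.0 Ω.
Below node A the resistance is R2 + (R3‖R_L) = 1149 Ω, so V_A = 24.1 × 1149/4209 = 6.579 V.
Then V_B = V_A × (R3‖R_L)/(R2 + R3‖R_L) = 6.579 × 918.0/1149 = 5.26 V.

V ≈ 5.26 V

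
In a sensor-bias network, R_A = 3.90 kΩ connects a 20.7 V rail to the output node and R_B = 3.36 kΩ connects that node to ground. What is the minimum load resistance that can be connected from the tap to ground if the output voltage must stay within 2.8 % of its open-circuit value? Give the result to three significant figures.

R_L(min) ≈ 62.7 kΩ

Output resistance R_th = R_A‖R_B = (3.90 × 3.36)/7.260 = 1.805 kΩ.
The fractional drop is R_th/(R_th + R_L); requiring this ≤ 0.0280 gives R_L ≥ R_th(1/0.0280 − 1) = 1.805 × 34.71 = 62.7 kΩ.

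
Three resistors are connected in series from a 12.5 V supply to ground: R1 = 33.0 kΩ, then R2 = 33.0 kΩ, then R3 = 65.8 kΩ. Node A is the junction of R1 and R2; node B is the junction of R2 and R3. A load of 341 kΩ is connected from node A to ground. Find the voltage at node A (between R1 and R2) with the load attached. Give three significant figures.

V ≈ 8.74 V

Below node A the series string R2+R3 = 98.80 kΩ sits in parallel with the 341 kΩ load: 76.60 kΩ.
V_A = 12.5 × 76.60/(33.0 + 76.60) = 8.74 V.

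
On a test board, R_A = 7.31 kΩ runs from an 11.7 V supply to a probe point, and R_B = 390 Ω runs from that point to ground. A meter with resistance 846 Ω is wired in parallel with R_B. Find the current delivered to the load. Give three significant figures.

I_L ≈ 0.487 mA

R_B‖R_L = 266.9 Ω; V_out = 11.7 × 266.9/7577 = 0.4122 V.
I_L = V_out / R_L = 0.4122 / 846 Ω = 0.487 mA.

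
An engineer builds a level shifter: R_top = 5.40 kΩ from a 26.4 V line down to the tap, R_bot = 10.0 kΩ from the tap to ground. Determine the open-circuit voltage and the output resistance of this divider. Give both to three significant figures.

V_th = 17.1 V, R_th = 3.51 kΩ

V_th is the open-circuit tap voltage: 26.4 × 10.0/(5.40 + 10.0) = 17.1 V.
With the supply zeroed, R_top and R_bot appear in parallel from the tap: R_th = R_top‖R_bot = (5.40 × 10.0)/15.40 = 3.51 kΩ.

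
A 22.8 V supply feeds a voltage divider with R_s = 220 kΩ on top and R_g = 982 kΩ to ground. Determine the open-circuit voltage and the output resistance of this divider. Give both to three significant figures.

V_th is the open-circuit tap voltage: 22.8 × 982/(220 + 982) = 18.6 V.
With the supply zeroed, R_s and R_g appear in parallel from the tap: R_th = R_s‖R_g = (220 × 982)/1202 = 180 kΩ.

V_th = 18.6 V, R_th = 180 kΩ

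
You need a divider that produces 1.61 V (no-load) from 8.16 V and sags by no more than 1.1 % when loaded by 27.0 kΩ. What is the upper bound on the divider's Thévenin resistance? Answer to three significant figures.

Loading drop = R_th/(R_th + R_L) ≤ 0.0110, so R_th ≤ R_L · ε/(1−ε) = 27.0 kΩ × 0.0110/0.9890 = 300 Ω.
(Any R1, R2 with R2/(R1+R2) = 0.197 and R1‖R2 ≤ 300 Ω will meet the spec.)

R_th ≤ 300 Ω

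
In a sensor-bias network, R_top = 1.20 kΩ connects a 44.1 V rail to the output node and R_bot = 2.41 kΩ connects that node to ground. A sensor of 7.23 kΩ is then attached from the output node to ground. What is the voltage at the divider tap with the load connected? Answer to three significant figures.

V_out ≈ 26.5 V

The load sits in parallel with R_bot: R_bot‖R_L = (2.41 × 7.23) / (2.41 + 7.23) = 1.808 kΩ.
V_out = 44.1 × 1.808 / (1.20 + 1.808) = 44.1 × 1.808/3.007 = 26.5 V.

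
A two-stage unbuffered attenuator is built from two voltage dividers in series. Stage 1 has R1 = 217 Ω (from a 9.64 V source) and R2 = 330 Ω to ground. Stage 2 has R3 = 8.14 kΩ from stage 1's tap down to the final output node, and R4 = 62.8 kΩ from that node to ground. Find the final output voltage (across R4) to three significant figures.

V_out ≈ 5.14 V

Stage 2 presents R3+R4 = 70940 Ω as a load on stage 1's tap.
Stage 1's lower leg becomes R2‖(R3+R4) = 328.5 Ω, so V_mid = 9.64 × 328.5/545.5 = 5.805 V.
Stage 2 is itself unloaded: V_out = V_mid × R4/(R3+R4) = 5.805 × 62800/70940 = 5.14 V.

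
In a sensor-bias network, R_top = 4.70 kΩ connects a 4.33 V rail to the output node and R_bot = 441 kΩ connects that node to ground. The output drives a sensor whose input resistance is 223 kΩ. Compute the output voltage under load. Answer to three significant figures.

The load sits in parallel with R_bot: R_bot‖R_L = (441 × 223) / (441 + 223) = 148.1 kΩ.
V_out = 4.33 × 148.1 / (4.70 + 148.1) = 4.33 × 148.1/152.8 = 4.20 V.

V_out ≈ 4.20 V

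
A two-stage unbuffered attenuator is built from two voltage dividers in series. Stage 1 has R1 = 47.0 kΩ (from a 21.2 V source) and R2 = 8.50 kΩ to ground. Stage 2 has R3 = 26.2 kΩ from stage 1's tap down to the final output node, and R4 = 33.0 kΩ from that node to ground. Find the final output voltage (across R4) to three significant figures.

Stage 2 presents R3+R4 = 59.20 kΩ as a load on stage 1's tap.
Stage 1's lower leg becomes R2‖(R3+R4) = 7.433 kΩ, so V_mid = 21.2 × 7.433/54.43 = 2.895 V.
Stage 2 is itself unloaded: V_out = V_mid × R4/(R3+R4) = 2.895 × 33.0/59.20 = 1.61 V.

V_out ≈ 1.61 V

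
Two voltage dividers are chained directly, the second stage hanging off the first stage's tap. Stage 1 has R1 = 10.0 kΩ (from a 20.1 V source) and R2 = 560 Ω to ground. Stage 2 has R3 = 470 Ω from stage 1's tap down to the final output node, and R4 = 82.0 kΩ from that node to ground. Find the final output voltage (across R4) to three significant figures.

V_out ≈ 1.05 V

Stage 2 presents R3+R4 = 82470 Ω as a load on stage 1's tap.
Stage 1's lower leg becomes R2‖(R3+R4) = 556.2 Ω, so V_mid = 20.1 × 556.2/10560 = 1.059 V.
Stage 2 is itself unloaded: V_out = V_mid × R4/(R3+R4) = 1.059 × 82000/82470 = 1.05 V.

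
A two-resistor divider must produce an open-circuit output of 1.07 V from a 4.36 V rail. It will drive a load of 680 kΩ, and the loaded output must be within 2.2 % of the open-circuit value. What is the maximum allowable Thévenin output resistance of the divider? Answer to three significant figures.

R_th ≤ 15.3 kΩ

Loading drop = R_th/(R_th + R_L) ≤ 0.0220, so R_th ≤ R_L · ε/(1−ε) = 680 kΩ × 0.0220/0.9780 = 15.3 kΩ.
(Any R1, R2 with R2/(R1+R2) = 0.245 and R1‖R2 ≤ 15.3 kΩ will meet the spec.)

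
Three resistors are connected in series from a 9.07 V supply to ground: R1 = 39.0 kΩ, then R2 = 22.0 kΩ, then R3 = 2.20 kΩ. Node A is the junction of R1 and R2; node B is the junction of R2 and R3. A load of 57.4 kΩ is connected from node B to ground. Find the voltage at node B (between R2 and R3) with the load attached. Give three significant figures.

At node B, R3 is in parallel with the load: R3‖R_L = 2.119 kΩ.
Below node A the resistance is R2 + (R3‖R_L) = 24.12 kΩ, so V_A = 9.07 × 24.12/63.12 = 3.466 V.
Then V_B = V_A × (R3‖R_L)/(R2 + R3‖R_L) = 3.466 × 2.119/24.12 = 0.304 V.

V ≈ 0.304 V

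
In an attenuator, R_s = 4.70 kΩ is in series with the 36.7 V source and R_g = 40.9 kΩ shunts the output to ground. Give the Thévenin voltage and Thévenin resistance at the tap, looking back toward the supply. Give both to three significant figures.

V_th is the open-circuit tap voltage: 36.7 × 40.9/(4.70 + 40.9) = 32.9 V.
With the supply zeroed, R_s and R_g appear in parallel from the tap: R_th = R_s‖R_g = (4.70 × 40.9)/45.60 = 4.22 kΩ.

V_th = 32.9 V, R_th = 4.22 kΩ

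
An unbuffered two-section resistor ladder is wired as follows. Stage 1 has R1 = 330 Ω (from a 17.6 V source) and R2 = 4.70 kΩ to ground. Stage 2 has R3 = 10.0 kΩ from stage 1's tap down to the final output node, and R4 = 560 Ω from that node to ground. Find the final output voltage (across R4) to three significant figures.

Stage 2 presents R3+R4 = 10560 Ω as a load on stage 1's tap.
Stage 1's lower leg becomes R2‖(R3+R4) = 3252 Ω, so V_mid = 17.6 × 3252/3582 = 15.98 V.
Stage 2 is itself unloaded: V_out = V_mid × R4/(R3+R4) = 15.98 × 560/10560 = 0.847 V.

V_out ≈ 0.847 V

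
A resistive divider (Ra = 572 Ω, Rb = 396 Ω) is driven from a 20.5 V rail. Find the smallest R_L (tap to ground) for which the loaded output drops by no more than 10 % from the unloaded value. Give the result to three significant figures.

R_L(min) ≈ 2.11 kΩ

Output resistance R_th = Ra‖Rb = (572 × 396)/968.0 = 234.0 Ω.
The fractional drop is R_th/(R_th + R_L); requiring this ≤ 0.100 gives R_L ≥ R_th(1/0.100 − 1) = 234.0 × 9.000 = 2.11 kΩ.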